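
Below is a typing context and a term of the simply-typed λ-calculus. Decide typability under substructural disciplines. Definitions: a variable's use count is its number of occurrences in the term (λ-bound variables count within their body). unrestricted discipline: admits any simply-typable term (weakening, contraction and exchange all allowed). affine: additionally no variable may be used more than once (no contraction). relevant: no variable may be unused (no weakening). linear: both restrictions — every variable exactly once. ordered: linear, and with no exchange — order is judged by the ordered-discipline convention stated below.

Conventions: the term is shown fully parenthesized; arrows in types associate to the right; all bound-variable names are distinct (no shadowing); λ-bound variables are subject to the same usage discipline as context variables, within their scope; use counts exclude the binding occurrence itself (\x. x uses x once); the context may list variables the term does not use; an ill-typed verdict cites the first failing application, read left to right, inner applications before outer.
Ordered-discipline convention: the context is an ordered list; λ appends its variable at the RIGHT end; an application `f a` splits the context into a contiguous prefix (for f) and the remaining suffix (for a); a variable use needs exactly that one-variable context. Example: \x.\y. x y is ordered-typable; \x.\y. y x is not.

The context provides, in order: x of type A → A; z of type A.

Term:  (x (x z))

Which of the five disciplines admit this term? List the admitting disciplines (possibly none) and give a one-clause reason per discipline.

admitted in: relevant, unrestricted
use counts: x=2, z=1
use order (left to right): x, x, z
typing: well-typed at A
ordered: ✗, repeated use of x ×2
linear: ✗, repeated use of x ×2
affine: ✗, repeated use of x ×2
relevant: ✓, x, z: all used, weakening unneeded
unrestricted: ✓, typability at A is all that's needed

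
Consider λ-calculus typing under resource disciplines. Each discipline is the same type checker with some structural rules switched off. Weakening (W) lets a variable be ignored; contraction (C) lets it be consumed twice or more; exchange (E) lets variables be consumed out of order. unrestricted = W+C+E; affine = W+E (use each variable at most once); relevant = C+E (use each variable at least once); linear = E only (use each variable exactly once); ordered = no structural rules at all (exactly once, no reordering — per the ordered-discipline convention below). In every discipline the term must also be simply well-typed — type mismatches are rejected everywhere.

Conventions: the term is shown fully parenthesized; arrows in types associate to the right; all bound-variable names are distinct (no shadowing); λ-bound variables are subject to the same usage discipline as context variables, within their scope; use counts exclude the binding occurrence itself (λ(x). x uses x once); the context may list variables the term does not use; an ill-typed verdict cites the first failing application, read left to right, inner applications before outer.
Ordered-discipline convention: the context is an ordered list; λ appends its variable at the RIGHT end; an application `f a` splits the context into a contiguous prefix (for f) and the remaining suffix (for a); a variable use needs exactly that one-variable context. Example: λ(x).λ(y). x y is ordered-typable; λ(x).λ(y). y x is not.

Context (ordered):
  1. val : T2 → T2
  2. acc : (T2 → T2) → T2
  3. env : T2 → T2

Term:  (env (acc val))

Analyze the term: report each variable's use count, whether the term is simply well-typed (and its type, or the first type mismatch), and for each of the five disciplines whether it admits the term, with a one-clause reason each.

variable uses: val: 1×, acc: 1×, env: 1×
uses in reading order: env, acc, val
typing: well-typed — term : T2
ordered ✗ (use order env, acc, val needs exchange)
linear ✓ (exactly-once usage across val, acc, env)
affine ✓ (none of val, acc, env used more than once)
relevant ✓ (every one of val, acc, env appears)
unrestricted ✓ (simply typable at T2; W, C, E all held)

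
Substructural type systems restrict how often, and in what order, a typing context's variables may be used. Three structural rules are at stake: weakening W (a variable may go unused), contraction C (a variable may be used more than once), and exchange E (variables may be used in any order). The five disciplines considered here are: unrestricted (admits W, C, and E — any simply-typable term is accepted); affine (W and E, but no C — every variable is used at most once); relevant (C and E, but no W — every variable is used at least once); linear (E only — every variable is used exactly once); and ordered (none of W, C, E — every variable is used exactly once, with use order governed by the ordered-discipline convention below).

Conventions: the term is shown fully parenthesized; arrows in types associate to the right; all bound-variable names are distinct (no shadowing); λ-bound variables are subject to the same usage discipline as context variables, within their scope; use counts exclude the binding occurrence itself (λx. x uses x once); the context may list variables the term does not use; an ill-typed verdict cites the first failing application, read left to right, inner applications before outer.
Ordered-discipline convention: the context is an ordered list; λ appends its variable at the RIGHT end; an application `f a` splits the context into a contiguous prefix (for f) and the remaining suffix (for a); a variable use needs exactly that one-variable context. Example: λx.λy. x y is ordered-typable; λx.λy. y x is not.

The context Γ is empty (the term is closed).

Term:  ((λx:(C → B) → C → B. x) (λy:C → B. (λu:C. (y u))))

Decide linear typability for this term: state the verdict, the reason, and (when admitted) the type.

yes — single use per variable (x, y, u); term : (C → B) → C → B
use counts: x (bound)=1; y (bound)=1; u (bound)=1
order of uses: x, y, u
typing: ✓ — (C → B) → C → B
summary: ordered ✓ | linear ✓ | affine ✓ | relevant ✓ | unrestricted ✓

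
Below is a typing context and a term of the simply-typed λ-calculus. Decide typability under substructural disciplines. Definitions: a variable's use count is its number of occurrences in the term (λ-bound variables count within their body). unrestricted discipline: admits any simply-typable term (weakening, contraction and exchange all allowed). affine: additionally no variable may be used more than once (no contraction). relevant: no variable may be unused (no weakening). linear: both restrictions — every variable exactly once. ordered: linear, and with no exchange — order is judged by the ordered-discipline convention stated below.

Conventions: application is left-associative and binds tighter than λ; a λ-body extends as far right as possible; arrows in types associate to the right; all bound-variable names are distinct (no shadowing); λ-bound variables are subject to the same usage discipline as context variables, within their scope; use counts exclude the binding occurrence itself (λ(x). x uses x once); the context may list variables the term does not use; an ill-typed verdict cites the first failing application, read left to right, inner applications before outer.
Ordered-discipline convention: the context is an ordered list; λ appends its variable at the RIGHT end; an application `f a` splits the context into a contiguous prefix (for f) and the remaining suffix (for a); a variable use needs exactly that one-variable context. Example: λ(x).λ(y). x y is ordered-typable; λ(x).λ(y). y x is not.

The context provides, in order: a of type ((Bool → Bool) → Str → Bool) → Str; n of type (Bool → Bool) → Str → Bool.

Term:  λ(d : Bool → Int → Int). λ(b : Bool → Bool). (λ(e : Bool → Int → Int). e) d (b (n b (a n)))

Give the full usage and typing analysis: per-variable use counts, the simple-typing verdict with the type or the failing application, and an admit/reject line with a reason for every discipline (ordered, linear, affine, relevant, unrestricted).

usage: a: 1×; n: 2×; d [bound]: 1×; b [bound]: 2×; e [bound]: 1×
left-to-right use order: e, d, b, n, b, a, n
typing: the term checks, with type (Bool → Int → Int) → (Bool → Bool) → Int → Int
ordered: ✗ — repeated use of n ×2, b ×2
linear: ✗ — repeated use of n ×2, b ×2
affine: ✗ — repeated use of n ×2, b ×2
relevant: ✓ — at least one use each (a, n, d, b, e)
unrestricted: ✓ — typability at (Bool → Int → Int) → (Bool → Bool) → Int → Int is all that's needed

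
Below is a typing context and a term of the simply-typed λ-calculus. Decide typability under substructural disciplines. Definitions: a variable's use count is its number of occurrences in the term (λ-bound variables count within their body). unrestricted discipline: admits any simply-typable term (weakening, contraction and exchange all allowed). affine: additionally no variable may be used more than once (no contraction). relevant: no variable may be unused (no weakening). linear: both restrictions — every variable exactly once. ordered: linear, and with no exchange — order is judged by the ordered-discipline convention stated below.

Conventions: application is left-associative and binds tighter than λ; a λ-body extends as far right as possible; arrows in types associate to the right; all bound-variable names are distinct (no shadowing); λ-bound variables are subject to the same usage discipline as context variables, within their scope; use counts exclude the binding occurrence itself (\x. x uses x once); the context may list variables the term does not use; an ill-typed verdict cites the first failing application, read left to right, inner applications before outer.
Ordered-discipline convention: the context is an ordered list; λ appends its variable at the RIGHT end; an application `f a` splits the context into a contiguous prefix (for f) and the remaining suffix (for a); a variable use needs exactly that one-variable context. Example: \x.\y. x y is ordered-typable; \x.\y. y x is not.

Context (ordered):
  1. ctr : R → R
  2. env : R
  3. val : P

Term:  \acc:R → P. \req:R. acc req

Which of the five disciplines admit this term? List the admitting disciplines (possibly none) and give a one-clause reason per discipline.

admitted by: affine, unrestricted
usage: ctr=0; env=0; val=0; acc (λ-bound)=1; req (λ-bound)=1
uses in reading order: acc, req
typing: well-typed at (R → P) → R → P
ordered: ✗ — needs weakening: ctr, env, val unused
linear: ✗ — needs weakening: ctr, env, val unused
affine: ✓ — no duplicate uses among ctr, env, val, acc, req
relevant: ✗ — needs weakening: ctr, env, val unused
unrestricted: ✓ — simply typable at (R → P) → R → P; W, C, E all held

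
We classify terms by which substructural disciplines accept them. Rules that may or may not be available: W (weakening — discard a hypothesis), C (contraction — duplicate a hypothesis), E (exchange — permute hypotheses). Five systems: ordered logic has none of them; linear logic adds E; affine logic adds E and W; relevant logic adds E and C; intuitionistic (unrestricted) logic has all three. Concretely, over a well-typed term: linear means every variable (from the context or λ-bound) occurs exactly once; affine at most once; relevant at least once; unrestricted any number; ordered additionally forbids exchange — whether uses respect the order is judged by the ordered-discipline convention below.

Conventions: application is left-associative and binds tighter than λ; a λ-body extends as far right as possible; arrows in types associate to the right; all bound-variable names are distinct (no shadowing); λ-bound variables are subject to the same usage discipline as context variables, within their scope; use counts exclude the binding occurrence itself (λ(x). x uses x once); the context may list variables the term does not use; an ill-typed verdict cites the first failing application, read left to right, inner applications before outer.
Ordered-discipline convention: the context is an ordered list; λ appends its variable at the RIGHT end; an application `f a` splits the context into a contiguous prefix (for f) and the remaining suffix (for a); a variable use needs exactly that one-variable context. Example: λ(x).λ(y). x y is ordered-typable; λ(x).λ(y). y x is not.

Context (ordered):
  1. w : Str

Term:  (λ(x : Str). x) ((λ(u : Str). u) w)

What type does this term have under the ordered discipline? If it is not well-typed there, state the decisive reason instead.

term : Str
variable uses: w ×1, x [bound] ×1, u [bound] ×1
uses in reading order: x, u, w
typing: the term checks, with type Str
per-discipline verdicts: ordered ✓ · linear ✓ · affine ✓ · relevant ✓ · unrestricted ✓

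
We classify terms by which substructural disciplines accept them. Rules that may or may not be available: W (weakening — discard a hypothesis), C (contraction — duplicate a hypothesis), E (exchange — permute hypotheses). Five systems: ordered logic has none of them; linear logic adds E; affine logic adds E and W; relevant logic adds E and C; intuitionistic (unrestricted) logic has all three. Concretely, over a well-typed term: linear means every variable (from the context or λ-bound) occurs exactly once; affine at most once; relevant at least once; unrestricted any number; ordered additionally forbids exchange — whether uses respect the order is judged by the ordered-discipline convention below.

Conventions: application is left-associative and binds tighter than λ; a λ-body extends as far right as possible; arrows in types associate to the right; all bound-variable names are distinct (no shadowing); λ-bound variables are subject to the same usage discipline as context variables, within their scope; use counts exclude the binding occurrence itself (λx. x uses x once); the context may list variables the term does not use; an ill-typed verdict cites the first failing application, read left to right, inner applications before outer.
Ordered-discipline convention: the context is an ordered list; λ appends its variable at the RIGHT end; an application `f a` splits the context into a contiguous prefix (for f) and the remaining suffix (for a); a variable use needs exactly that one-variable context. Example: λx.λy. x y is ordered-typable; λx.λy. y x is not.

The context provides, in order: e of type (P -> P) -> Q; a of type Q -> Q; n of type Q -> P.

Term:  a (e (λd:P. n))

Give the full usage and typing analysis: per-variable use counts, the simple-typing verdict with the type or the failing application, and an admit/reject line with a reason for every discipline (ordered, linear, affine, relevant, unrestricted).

use counts: e=1, a=1, n=1, d (bound)=0
use order (left to right): a, e, n
typing: ill-typed: an application expects P -> P but receives P -> Q -> P
ordered: ✗, the type mismatch rejects it
linear: ✗, not simply typable
affine: ✗, fails simple typing
relevant: ✗, a type mismatch blocks all five
unrestricted: ✗, the type mismatch rejects it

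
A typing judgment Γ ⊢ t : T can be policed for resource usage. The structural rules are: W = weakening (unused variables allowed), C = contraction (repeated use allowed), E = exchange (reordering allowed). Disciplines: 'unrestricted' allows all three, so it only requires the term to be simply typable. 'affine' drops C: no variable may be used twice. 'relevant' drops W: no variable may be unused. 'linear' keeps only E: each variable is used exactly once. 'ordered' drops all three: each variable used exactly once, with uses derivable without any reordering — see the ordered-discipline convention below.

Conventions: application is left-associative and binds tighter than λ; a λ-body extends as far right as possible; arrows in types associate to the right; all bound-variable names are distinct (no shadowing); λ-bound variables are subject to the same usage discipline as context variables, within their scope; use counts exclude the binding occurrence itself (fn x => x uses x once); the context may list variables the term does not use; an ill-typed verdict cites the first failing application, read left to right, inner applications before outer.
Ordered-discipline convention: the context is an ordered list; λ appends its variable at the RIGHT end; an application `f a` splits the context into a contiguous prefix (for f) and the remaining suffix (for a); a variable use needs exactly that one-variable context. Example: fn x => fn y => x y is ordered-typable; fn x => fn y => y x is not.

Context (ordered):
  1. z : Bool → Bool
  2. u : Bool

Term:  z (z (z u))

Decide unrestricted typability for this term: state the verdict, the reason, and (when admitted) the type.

yes — type-checks (Bool) and nothing is barred; term : Bool
variable uses: z=3, u=1
left-to-right use order: z, z, z, u
typing: ✓ — Bool
across the five disciplines: ordered ✗ · linear ✗ · affine ✗ · relevant ✓ · unrestricted ✓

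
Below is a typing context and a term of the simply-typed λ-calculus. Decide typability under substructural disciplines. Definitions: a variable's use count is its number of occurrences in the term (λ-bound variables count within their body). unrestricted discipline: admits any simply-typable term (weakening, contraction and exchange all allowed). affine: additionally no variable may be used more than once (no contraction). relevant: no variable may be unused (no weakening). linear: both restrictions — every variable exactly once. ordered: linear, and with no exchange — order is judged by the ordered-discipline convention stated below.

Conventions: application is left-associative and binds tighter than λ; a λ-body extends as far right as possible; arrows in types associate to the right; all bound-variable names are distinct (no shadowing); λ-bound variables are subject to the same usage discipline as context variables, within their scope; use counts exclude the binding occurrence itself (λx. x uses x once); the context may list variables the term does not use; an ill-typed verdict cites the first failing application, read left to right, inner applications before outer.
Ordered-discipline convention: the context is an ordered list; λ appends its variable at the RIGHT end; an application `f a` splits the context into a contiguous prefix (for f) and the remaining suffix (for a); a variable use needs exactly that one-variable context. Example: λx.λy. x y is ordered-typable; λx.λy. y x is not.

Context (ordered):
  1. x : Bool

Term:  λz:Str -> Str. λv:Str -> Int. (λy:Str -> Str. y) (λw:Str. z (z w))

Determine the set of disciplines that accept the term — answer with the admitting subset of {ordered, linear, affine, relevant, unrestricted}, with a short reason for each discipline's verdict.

admitted by: unrestricted
variable uses: x ×0, z (bound) ×2, v (bound) ×0, y (bound) ×1, w (bound) ×1
use order (left to right): y, z, z, w
typing: well-typed at (Str -> Str) -> (Str -> Int) -> Str -> Str
ordered ✗ (needs contraction — z ×2; x, v left unused)
linear ✗ (needs contraction — z ×2; x, v left unused)
affine ✗ (needs contraction — z ×2)
relevant ✗ (x, v left unused)
unrestricted ✓ (typability at (Str -> Str) -> (Str -> Int) -> Str -> Str is all that's needed)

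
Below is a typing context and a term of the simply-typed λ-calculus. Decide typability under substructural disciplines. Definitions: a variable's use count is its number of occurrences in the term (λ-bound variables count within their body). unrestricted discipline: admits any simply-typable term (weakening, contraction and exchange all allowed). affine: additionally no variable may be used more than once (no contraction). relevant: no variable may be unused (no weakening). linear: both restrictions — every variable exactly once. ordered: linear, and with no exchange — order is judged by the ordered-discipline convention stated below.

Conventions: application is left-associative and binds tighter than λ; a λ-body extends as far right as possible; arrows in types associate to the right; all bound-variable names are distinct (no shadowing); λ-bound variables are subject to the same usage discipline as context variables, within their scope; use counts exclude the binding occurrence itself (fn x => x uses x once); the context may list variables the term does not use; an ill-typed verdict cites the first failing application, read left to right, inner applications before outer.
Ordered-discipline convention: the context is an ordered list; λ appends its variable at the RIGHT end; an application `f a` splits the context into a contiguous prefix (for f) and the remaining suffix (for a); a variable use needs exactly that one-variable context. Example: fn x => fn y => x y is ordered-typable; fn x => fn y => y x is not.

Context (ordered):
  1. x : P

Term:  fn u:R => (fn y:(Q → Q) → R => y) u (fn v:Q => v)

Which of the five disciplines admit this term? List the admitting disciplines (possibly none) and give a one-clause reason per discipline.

accepted by: none
counts: x: 0×; u [bound]: 1×; y [bound]: 1×; v [bound]: 1×
uses in reading order: y, u, v
typing: ill-typed: argument of type R where (Q → Q) → R is required
ordered ✗ (not simply typable)
linear ✗ (fails simple typing)
affine ✗ (a type mismatch blocks all five)
relevant ✗ (the type mismatch rejects it)
unrestricted ✗ (not simply typable)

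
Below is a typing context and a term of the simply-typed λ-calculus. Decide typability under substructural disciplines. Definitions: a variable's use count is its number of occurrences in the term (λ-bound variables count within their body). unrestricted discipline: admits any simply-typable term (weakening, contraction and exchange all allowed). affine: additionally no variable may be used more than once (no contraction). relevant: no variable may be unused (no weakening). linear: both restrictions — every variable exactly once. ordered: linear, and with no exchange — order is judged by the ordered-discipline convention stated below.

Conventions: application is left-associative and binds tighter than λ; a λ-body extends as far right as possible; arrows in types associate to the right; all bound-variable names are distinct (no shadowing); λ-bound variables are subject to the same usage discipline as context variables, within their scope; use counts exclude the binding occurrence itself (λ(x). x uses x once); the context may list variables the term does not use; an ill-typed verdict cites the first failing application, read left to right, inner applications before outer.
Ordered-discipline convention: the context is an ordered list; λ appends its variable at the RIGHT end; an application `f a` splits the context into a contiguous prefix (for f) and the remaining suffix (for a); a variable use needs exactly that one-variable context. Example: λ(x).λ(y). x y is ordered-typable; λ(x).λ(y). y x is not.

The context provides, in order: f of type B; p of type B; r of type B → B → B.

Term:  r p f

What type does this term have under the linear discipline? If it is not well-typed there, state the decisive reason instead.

term : B
counts: f: 1×; p: 1×; r: 1×
uses in reading order: r, p, f
typing: the term checks, with type B
per-discipline verdicts: ordered ✗ | linear ✓ | affine ✓ | relevant ✓ | unrestricted ✓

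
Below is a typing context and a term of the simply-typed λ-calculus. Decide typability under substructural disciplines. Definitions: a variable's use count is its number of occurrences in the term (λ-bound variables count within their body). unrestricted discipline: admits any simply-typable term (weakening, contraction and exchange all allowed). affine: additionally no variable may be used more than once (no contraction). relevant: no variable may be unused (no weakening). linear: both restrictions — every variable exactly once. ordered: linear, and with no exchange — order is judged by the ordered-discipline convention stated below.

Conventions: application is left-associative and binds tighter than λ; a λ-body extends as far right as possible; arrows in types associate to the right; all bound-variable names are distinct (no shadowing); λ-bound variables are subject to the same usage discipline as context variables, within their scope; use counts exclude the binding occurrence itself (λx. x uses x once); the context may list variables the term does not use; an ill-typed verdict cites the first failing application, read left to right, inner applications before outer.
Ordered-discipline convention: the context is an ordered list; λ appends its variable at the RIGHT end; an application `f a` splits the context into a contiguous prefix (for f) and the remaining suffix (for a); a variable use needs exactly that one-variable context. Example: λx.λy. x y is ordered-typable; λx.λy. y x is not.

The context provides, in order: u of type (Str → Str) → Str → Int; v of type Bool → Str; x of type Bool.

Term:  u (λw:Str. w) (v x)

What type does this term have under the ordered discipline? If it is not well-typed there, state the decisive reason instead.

term : Int
use counts: u=1; v=1; x=1; w [bound]=1
left-to-right use order: u, w, v, x
typing: ✓ — Int
summary: ordered ✓; linear ✓; affine ✓; relevant ✓; unrestricted ✓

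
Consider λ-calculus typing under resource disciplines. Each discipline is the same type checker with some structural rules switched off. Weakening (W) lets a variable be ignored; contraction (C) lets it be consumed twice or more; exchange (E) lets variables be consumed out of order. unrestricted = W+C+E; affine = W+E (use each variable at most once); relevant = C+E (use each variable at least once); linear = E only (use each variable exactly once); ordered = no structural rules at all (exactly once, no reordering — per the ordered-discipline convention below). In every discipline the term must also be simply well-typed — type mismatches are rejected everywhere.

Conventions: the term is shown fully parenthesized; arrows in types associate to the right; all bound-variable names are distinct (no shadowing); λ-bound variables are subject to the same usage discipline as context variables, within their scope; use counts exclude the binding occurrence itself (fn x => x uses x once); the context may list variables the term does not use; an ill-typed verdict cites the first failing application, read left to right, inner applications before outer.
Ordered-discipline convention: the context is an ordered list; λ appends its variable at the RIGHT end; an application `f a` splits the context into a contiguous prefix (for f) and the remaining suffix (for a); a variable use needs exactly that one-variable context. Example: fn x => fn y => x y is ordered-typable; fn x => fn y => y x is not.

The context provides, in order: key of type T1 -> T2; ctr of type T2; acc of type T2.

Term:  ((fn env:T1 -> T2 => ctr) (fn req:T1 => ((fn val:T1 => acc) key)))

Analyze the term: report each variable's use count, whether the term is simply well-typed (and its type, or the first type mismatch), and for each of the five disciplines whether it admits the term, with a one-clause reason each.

use counts: key: 1×; ctr: 1×; acc: 1×; env (λ-bound): 0×; req (λ-bound): 0×; val (λ-bound): 0×
uses in reading order: ctr, acc, key
typing: ill-typed: an application expects T1 but receives T1 -> T2
ordered: ✗ — the type mismatch rejects it
linear: ✗ — not simply typable
affine: ✗ — fails simple typing
relevant: ✗ — a type mismatch blocks all five
unrestricted: ✗ — the type mismatch rejects it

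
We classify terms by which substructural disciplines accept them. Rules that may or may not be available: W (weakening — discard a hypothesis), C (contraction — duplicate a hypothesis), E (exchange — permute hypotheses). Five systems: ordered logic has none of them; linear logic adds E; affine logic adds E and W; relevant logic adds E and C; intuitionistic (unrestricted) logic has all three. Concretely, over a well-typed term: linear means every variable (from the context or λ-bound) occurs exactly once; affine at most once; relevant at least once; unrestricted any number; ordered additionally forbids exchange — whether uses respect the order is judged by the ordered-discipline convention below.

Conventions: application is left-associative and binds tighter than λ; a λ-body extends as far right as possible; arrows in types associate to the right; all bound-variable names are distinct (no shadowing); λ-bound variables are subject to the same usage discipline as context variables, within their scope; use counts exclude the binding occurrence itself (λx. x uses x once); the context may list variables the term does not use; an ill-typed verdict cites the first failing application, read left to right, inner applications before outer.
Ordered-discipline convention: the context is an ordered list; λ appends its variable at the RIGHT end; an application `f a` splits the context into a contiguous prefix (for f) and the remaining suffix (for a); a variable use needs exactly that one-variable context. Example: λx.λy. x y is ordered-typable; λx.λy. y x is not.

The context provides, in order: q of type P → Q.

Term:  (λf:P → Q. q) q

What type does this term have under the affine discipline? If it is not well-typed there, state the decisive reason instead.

not well-typed under affine — q ×2 used more than once (contraction)
variable uses: q: 2, f (bound): 0
left-to-right use order: q, q
typing: the term checks, with type P → Q
across the five disciplines: ordered ✗, linear ✗, affine ✗, relevant ✗, unrestricted ✓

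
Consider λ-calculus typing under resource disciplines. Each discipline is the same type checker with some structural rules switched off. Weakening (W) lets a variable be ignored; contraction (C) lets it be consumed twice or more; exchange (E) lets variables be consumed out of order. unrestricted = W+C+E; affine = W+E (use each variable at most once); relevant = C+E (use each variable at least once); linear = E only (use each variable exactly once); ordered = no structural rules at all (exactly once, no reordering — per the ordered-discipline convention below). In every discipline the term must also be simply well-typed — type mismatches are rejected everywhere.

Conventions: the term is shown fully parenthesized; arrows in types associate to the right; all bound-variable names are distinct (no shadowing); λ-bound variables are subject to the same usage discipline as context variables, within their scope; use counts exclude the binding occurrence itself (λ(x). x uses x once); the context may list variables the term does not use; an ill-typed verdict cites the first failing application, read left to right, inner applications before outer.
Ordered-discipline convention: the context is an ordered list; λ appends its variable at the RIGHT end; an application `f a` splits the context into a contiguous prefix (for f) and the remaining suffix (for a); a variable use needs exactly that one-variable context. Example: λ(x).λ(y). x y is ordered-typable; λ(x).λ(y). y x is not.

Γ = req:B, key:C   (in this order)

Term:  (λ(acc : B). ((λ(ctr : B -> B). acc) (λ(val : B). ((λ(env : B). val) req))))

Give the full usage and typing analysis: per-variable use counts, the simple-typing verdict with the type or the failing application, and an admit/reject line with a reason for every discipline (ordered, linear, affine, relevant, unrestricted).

usage: req: 1×, key: 0×, acc (λ-bound): 1×, ctr (λ-bound): 0×, val (λ-bound): 1×, env (λ-bound): 0×
left-to-right use order: acc, val, req
typing: ✓ — B -> B
ordered: ✗, needs weakening: key, ctr, env unused
linear: ✗, needs weakening: key, ctr, env unused
affine: ✓, no duplicate uses among req, key, acc, ctr, val, env
relevant: ✗, needs weakening: key, ctr, env unused
unrestricted: ✓, typability at B -> B is all that's needed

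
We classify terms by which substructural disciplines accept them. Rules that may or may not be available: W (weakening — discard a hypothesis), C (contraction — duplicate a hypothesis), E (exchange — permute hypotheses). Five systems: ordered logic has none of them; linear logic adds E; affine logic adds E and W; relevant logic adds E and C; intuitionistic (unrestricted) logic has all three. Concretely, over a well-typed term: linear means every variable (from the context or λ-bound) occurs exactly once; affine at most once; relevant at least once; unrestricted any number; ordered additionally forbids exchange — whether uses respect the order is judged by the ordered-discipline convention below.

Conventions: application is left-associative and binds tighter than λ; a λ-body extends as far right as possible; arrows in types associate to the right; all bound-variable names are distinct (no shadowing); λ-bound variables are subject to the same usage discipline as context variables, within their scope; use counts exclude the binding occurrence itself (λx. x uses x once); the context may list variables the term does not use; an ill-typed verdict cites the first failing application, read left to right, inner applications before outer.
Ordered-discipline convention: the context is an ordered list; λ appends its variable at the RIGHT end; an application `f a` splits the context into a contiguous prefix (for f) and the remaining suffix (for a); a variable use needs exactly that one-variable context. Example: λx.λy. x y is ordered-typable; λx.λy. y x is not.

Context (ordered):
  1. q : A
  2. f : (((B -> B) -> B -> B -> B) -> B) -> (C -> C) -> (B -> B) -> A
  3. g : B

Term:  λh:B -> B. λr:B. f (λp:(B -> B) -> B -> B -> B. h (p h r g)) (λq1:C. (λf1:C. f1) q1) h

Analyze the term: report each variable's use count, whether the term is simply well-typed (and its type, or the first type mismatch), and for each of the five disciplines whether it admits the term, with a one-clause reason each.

use counts: q=0; f=1; g=1; h [bound]=3; r [bound]=1; p [bound]=1; q1 [bound]=1; f1 [bound]=1
left-to-right use order: f, h, p, h, r, g, f1, q1, h
typing: well-typed — term : (B -> B) -> B -> A
ordered: ✗, uses contraction: h ×3; q never used (weakening)
linear: ✗, uses contraction: h ×3; q never used (weakening)
affine: ✗, uses contraction: h ×3
relevant: ✗, q never used (weakening)
unrestricted: ✓, simply typable at (B -> B) -> B -> A; W, C, E all held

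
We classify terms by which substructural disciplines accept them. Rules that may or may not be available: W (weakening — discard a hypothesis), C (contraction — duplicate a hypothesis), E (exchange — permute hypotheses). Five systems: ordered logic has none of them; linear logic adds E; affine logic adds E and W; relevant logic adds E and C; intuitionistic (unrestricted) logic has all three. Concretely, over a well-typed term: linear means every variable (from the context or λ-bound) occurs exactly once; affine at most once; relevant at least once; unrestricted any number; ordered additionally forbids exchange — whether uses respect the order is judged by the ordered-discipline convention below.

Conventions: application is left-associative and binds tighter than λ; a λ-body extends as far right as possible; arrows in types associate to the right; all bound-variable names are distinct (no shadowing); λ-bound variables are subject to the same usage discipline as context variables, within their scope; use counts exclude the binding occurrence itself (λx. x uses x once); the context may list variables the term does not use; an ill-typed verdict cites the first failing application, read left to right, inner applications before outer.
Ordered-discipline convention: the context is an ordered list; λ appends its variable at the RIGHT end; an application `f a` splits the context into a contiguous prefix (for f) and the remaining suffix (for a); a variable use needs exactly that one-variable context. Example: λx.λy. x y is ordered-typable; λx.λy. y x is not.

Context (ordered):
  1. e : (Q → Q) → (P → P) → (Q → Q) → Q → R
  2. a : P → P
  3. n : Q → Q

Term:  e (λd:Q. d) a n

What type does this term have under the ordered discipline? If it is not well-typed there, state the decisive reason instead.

term : Q → R
variable uses: e: 1×, a: 1×, n: 1×, d [bound]: 1×
left-to-right use order: e, d, a, n
typing: well-typed — term : Q → R
per-discipline verdicts: ordered ✓; linear ✓; affine ✓; relevant ✓; unrestricted ✓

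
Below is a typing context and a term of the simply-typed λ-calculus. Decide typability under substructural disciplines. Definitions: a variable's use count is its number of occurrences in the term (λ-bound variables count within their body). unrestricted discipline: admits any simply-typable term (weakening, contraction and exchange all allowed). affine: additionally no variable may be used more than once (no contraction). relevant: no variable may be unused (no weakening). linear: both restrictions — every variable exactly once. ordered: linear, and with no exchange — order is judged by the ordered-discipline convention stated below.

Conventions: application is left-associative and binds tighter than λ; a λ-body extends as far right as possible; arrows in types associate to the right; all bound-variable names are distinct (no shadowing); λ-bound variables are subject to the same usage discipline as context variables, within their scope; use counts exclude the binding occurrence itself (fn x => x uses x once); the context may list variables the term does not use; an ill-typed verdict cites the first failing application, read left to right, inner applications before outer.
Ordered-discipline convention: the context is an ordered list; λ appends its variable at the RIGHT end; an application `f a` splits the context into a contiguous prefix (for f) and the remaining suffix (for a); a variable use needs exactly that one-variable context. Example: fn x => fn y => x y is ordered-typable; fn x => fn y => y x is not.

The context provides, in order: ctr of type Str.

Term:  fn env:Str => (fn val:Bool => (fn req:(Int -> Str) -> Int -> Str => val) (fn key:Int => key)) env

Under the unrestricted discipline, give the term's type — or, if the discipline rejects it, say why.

not well-typed under unrestricted — a type mismatch blocks all five
usage: ctr: 0×, env [bound]: 1×, val [bound]: 1×, req [bound]: 0×, key [bound]: 1×
left-to-right use order: val, key, env
typing: ill-typed: argument of type Int -> Int where (Int -> Str) -> Int -> Str is required
across the five disciplines: ordered ✗ · linear ✗ · affine ✗ · relevant ✗ · unrestricted ✗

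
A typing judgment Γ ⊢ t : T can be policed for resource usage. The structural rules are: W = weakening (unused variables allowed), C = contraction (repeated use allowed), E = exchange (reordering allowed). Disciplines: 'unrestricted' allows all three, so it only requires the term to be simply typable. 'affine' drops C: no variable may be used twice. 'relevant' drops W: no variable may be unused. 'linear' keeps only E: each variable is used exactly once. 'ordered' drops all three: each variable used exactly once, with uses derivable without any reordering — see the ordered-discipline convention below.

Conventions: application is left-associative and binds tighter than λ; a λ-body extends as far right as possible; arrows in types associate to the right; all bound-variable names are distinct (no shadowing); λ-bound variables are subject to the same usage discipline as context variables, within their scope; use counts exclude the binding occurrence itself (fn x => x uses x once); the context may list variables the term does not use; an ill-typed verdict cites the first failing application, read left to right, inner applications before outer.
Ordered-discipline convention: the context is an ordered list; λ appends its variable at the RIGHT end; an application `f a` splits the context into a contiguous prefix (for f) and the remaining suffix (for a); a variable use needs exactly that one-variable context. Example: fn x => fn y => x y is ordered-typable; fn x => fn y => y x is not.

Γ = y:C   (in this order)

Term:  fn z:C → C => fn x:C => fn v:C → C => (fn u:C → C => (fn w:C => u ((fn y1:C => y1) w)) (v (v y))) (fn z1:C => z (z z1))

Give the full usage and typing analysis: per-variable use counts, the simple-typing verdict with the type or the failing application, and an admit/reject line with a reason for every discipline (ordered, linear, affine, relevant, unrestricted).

usage: y ×1; z [bound] ×2; x [bound] ×0; v [bound] ×2; u [bound] ×1; w [bound] ×1; y1 [bound] ×1; z1 [bound] ×1
use order (left to right): u, y1, w, v, v, y, z, z, z1
typing: well-typed — term : (C → C) → C → (C → C) → C
ordered: ✗, repeated use of z ×2, v ×2; unused: x — weakening required
linear: ✗, repeated use of z ×2, v ×2; unused: x — weakening required
affine: ✗, repeated use of z ×2, v ×2
relevant: ✗, unused: x — weakening required
unrestricted: ✓, type-checks ((C → C) → C → (C → C) → C) and nothing is barred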